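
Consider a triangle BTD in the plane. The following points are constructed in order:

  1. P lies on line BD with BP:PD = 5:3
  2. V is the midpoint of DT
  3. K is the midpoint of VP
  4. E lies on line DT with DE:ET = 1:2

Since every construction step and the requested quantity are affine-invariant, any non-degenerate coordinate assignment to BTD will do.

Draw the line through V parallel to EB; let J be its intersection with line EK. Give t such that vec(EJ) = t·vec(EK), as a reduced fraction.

Assign B = (0, 0), T = (1, 0), D = (0, 1) — the answer is frame-independent, so this choice is without loss of generality.
1. P lies on line BD with BP:PD = 5:3 ⇒ P = (0, 5/8)
2. V is the midpoint of DT ⇒ V = (1/2, 1/2)
3. K is the midpoint of VP ⇒ K = (1/4, 9/16)
4. E lies on line DT with DE:ET = 1:2 ⇒ E = (1/3, 2/3)
through V parallel to EB: direction (-1/3, -2/3); meets EK at J = (1, 3/2)
J = E + t·(K−E) with t = -8

t = -8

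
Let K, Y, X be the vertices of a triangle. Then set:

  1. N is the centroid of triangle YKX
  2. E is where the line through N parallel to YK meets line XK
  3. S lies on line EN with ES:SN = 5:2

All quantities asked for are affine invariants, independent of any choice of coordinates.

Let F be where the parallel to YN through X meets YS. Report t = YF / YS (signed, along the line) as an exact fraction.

Work in coordinates with K = (0, 0), Y = (1, 0), X = (0, 1).
1. N is the centroid of triangle YKX ⇒ N = (1/3, 1/3)
2. E is where the line through N parallel to YK meets line XK ⇒ E = (0, 1/3)
3. S lies on line EN with ES:SN = 5:2 ⇒ S = (5/21, 1/3)
through X parallel to YN: direction (-2/3, 1/3); meets YS at F = (9, -7/2)
F = Y + t·(S−Y) with t = -21/2

t = -21/2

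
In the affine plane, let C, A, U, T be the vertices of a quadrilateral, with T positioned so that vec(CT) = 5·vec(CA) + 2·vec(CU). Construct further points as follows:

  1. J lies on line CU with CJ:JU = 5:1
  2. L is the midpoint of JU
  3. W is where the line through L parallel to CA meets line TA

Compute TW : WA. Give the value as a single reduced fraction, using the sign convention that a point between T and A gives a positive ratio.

Set C = (0, 0), A = (1, 0), U = (0, 1), T = (5, 2); any affine frame gives the same invariant.
1. J lies on line CU with CJ:JU = 5:1 ⇒ J = (0, 5/6)
2. L is the midpoint of JU ⇒ L = (0, 11/12)
3. W is where the line through L parallel to CA meets line TA ⇒ W = (17/6, 11/12)
W = T + t·(A−T) with t = 13/24, so TW:WA = t:(1−t) = 13/24:11/24

TW:WA = 13/11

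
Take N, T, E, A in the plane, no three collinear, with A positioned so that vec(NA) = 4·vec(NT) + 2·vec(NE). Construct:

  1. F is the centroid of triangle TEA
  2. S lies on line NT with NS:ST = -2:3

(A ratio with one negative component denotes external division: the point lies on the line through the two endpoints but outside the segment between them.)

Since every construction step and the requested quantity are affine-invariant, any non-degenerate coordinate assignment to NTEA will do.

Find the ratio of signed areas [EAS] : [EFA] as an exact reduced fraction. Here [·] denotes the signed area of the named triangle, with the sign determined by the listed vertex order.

[EAS]:[EFA] = -6/5

Choose coordinates N = (0, 0), T = (1, 0), E = (0, 1), A = (4, 2).
1. F is the centroid of triangle TEA ⇒ F = (5/3, 1)
2. S lies on line NT with NS:ST = -2:3 ⇒ S = (-2, 0)
2·[EAS] = -2, 2·[EFA] = 5/3
[EAS]:[EFA] = -2:5/3 = -6/5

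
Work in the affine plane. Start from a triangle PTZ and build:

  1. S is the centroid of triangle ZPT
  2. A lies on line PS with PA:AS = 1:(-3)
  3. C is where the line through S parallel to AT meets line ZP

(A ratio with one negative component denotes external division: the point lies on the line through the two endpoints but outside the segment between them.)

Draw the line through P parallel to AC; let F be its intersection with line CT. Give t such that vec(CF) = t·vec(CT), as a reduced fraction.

t = 2/21

Choose coordinates P = (0, 0), T = (1, 0), Z = (0, 1).
1. S is the centroid of triangle ZPT ⇒ S = (1/3, 1/3)
2. A lies on line PS with PA:AS = 1:(-3) ⇒ A = (-1/6, -1/6)
3. C is where the line through S parallel to AT meets line ZP ⇒ C = (0, 2/7)
through P parallel to AC: direction (1/6, 19/42); meets CT at F = (2/21, 38/147)
F = C + t·(T−C) with t = 2/21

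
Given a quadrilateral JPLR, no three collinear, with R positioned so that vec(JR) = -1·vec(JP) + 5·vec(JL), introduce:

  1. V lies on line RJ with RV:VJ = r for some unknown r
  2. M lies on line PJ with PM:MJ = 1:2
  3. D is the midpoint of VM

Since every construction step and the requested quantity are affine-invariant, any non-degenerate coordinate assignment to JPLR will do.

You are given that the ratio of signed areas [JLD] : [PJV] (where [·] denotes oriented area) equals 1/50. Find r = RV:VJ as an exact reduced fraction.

Choose coordinates J = (0, 0), P = (1, 0), L = (0, 1), R = (-1, 5).
1. With RV:VJ = r, write λ = r/(r+1) so V = R + λ·(J−R); V is affine-linear in λ
2. M lies on line PJ with PM:MJ = 1:2 ⇒ M = (2/3, 0)
3. D is the midpoint of VM ⇒ D is an affine combination of earlier points and hence also affine-linear in λ
Every point depending on V is an affine combination of V and λ-independent points, so each such coordinate is linear in λ; the λ² term in each signed area is a multiple of (J−R)×(J−R) = 0, so 2·[JLD] and 2·[PJV] are each linear in λ. Evaluating at λ=0 and λ=1:
  2·[JLD] = -1/2·λ + 1/6,   2·[PJV] = 5·λ − 5
So [JLD]:[PJV] = (-1/2·λ + 1/6) / (5·λ − 5). Setting this equal to 1/50:
  -1/2·λ + 1/6 = 1/50·(5·λ − 5)  ⇒  λ = 4/9
Then r = λ/(1−λ) = (4/9)/(5/9) = 4/5. Check: with r = 4/5, V = (-5/9, 25/9) and [JLD]:[PJV] = 1/50 as required.

r = 4/5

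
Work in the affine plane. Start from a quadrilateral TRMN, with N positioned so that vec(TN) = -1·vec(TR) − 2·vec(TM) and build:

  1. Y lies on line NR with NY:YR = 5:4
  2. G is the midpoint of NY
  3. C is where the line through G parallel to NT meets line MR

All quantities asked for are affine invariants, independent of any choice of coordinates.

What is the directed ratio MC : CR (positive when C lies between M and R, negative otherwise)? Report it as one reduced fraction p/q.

Assign T = (0, 0), R = (1, 0), M = (0, 1), N = (-1, -2) — the answer is frame-independent, so this choice is without loss of generality.
1. Y lies on line NR with NY:YR = 5:4 ⇒ Y = (1/9, -8/9)
2. G is the midpoint of NY ⇒ G = (-4/9, -13/9)
3. C is where the line through G parallel to NT meets line MR ⇒ C = (14/27, 13/27)
C = M + t·(R−M) with t = 14/27, so MC:CR = t:(1−t) = 14/27:13/27

MC:CR = 14/13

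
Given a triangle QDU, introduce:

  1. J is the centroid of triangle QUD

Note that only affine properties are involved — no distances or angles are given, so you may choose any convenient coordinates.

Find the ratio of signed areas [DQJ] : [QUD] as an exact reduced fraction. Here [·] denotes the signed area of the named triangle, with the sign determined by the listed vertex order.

[DQJ]:[QUD] = 1/3

Assign Q = (0, 0), D = (1, 0), U = (0, 1) — the answer is frame-independent, so this choice is without loss of generality.
1. J is the centroid of triangle QUD ⇒ J = (1/3, 1/3)
2·[DQJ] = -1/3, 2·[QUD] = -1
[DQJ]:[QUD] = -1/3:-1 = 1/3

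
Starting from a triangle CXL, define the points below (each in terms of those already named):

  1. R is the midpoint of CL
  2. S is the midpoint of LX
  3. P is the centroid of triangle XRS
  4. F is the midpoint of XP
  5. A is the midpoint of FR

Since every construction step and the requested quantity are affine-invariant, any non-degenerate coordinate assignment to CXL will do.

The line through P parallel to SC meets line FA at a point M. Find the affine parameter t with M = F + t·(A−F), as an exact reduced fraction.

t = 10/13

Set C = (0, 0), X = (1, 0), L = (0, 1); any affine frame gives the same invariant.
1. R is the midpoint of CL ⇒ R = (0, 1/2)
2. S is the midpoint of LX ⇒ S = (1/2, 1/2)
3. P is the centroid of triangle XRS ⇒ P = (1/2, 1/3)
4. F is the midpoint of XP ⇒ F = (3/4, 1/6)
5. A is the midpoint of FR ⇒ A = (3/8, 1/3)
through P parallel to SC: direction (-1/2, -1/2); meets FA at M = (6/13, 23/78)
M = F + t·(A−F) with t = 10/13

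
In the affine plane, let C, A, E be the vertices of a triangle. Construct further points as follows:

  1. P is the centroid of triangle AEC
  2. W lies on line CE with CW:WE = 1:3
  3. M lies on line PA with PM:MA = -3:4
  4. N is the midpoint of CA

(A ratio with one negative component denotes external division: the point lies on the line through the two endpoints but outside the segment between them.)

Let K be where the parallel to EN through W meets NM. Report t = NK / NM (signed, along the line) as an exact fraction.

t = 1/4

Set C = (0, 0), A = (1, 0), E = (0, 1); any affine frame gives the same invariant.
1. P is the centroid of triangle AEC ⇒ P = (1/3, 1/3)
2. W lies on line CE with CW:WE = 1:3 ⇒ W = (0, 1/4)
3. M lies on line PA with PM:MA = -3:4 ⇒ M = (-5/3, 4/3)
4. N is the midpoint of CA ⇒ N = (1/2, 0)
through W parallel to EN: direction (1/2, -1); meets NM at K = (-1/24, 1/3)
K = N + t·(M−N) with t = 1/4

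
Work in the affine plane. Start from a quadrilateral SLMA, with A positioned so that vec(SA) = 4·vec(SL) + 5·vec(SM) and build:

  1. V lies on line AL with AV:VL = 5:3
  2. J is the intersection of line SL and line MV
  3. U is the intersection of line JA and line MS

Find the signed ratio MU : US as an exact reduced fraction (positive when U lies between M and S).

Set S = (0, 0), L = (1, 0), M = (0, 1), A = (4, 5); any affine frame gives the same invariant.
1. V lies on line AL with AV:VL = 5:3 ⇒ V = (17/8, 15/8)
2. J is the intersection of line SL and line MV ⇒ J = (-17/7, 0)
3. U is the intersection of line JA and line MS ⇒ U = (0, 17/9)
U = M + t·(S−M) with t = -8/9, so MU:US = t:(1−t) = -8/9:17/9

MU:US = -8/17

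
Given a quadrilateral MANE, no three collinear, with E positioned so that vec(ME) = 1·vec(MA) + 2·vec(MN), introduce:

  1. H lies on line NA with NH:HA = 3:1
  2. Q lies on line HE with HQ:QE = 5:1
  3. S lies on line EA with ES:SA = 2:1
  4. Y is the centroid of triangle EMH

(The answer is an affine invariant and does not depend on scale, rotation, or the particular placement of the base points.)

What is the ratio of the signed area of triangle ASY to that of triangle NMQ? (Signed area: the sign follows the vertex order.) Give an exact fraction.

[ASY]:[NMQ] = 20/69

Work in coordinates with M = (0, 0), A = (1, 0), N = (0, 1), E = (1, 2).
1. H lies on line NA with NH:HA = 3:1 ⇒ H = (3/4, 1/4)
2. Q lies on line HE with HQ:QE = 5:1 ⇒ Q = (23/24, 41/24)
3. S lies on line EA with ES:SA = 2:1 ⇒ S = (1, 2/3)
4. Y is the centroid of triangle EMH ⇒ Y = (7/12, 3/4)
2·[ASY] = 5/18, 2·[NMQ] = 23/24
[ASY]:[NMQ] = 5/18:23/24 = 20/69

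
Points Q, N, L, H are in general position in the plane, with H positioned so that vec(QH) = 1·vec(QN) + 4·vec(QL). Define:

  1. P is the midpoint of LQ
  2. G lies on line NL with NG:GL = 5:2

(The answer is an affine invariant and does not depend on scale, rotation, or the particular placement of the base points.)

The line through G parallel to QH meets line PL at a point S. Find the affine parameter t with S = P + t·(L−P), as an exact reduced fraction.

Choose coordinates Q = (0, 0), N = (1, 0), L = (0, 1), H = (1, 4).
1. P is the midpoint of LQ ⇒ P = (0, 1/2)
2. G lies on line NL with NG:GL = 5:2 ⇒ G = (2/7, 5/7)
through G parallel to QH: direction (1, 4); meets PL at S = (0, -3/7)
S = P + t·(L−P) with t = -13/7

t = -13/7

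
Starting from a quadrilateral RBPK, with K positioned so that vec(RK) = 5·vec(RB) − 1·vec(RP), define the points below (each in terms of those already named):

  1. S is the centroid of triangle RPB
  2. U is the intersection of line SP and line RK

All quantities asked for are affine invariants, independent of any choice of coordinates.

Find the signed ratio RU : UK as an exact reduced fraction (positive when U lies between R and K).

RU:UK = 1/8

Choose coordinates R = (0, 0), B = (1, 0), P = (0, 1), K = (5, -1).
1. S is the centroid of triangle RPB ⇒ S = (1/3, 1/3)
2. U is the intersection of line SP and line RK ⇒ U = (5/9, -1/9)
U = R + t·(K−R) with t = 1/9, so RU:UK = t:(1−t) = 1/9:8/9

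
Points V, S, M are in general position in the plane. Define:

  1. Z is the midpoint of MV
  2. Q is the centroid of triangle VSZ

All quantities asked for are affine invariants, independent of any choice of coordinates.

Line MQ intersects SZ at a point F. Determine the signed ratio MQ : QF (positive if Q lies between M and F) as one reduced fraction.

Work in coordinates with V = (0, 0), S = (1, 0), M = (0, 1).
1. Z is the midpoint of MV ⇒ Z = (0, 1/2)
2. Q is the centroid of triangle VSZ ⇒ Q = (1/3, 1/6)
line MQ meets SZ at F = (1/4, 3/8)
Q = M + t·(F−M) with t = 4/3, so MQ:QF = 4/3:-1/3

MQ:QF = -4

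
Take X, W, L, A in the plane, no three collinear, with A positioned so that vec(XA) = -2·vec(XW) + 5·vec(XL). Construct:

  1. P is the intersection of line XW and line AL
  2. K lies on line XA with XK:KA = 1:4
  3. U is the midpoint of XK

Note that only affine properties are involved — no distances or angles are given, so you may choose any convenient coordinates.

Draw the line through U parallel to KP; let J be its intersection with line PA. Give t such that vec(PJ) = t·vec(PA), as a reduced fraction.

Set X = (0, 0), W = (1, 0), L = (0, 1), A = (-2, 5); any affine frame gives the same invariant.
1. P is the intersection of line XW and line AL ⇒ P = (1/2, 0)
2. K lies on line XA with XK:KA = 1:4 ⇒ K = (-2/5, 1)
3. U is the midpoint of XK ⇒ U = (-1/5, 1/2)
through U parallel to KP: direction (9/10, -1); meets PA at J = (13/16, -5/8)
J = P + t·(A−P) with t = -1/8

t = -1/8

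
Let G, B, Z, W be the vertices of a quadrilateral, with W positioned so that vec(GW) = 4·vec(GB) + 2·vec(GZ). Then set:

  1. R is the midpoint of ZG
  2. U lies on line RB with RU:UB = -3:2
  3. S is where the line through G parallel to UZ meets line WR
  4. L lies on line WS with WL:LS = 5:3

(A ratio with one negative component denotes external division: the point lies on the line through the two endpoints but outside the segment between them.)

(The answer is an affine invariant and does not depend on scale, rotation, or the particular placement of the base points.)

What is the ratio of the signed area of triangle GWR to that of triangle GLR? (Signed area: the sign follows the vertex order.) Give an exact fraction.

Choose coordinates G = (0, 0), B = (1, 0), Z = (0, 1), W = (4, 2).
1. R is the midpoint of ZG ⇒ R = (0, 1/2)
2. U lies on line RB with RU:UB = -3:2 ⇒ U = (3, -1)
3. S is where the line through G parallel to UZ meets line WR ⇒ S = (-12/25, 8/25)
4. L lies on line WS with WL:LS = 5:3 ⇒ L = (6/5, 19/20)
2·[GWR] = 2, 2·[GLR] = 3/5
[GWR]:[GLR] = 2:3/5 = 10/3

[GWR]:[GLR] = 10/3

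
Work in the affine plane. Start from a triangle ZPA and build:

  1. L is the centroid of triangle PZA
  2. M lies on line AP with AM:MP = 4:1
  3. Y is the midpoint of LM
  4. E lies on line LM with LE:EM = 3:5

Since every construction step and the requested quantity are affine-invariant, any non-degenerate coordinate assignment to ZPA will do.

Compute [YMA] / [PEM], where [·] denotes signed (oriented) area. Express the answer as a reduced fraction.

[YMA]:[PEM] = -16/5

Set Z = (0, 0), P = (1, 0), A = (0, 1); any affine frame gives the same invariant.
1. L is the centroid of triangle PZA ⇒ L = (1/3, 1/3)
2. M lies on line AP with AM:MP = 4:1 ⇒ M = (4/5, 1/5)
3. Y is the midpoint of LM ⇒ Y = (17/30, 4/15)
4. E lies on line LM with LE:EM = 3:5 ⇒ E = (61/120, 17/60)
2·[YMA] = 2/15, 2·[PEM] = -1/24
[YMA]:[PEM] = 2/15:-1/24 = -16/5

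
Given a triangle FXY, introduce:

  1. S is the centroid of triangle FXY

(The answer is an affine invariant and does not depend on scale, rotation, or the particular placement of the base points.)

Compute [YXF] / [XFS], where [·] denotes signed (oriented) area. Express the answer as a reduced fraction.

Choose coordinates F = (0, 0), X = (1, 0), Y = (0, 1).
1. S is the centroid of triangle FXY ⇒ S = (1/3, 1/3)
2·[YXF] = -1, 2·[XFS] = -1/3
[YXF]:[XFS] = -1:-1/3 = 3

[YXF]:[XFS] = 3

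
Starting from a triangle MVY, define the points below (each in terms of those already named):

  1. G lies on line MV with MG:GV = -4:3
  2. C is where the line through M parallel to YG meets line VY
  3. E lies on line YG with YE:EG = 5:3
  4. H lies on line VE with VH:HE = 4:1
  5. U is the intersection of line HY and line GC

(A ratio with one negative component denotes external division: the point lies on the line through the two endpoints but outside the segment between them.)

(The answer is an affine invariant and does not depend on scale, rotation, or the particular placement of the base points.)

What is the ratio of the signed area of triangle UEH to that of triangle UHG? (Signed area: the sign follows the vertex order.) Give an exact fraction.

[UEH]:[UHG] = -5/8

Set M = (0, 0), V = (1, 0), Y = (0, 1); any affine frame gives the same invariant.
1. G lies on line MV with MG:GV = -4:3 ⇒ G = (4, 0)
2. C is where the line through M parallel to YG meets line VY ⇒ C = (4/3, -1/3)
3. E lies on line YG with YE:EG = 5:3 ⇒ E = (5/2, 3/8)
4. H lies on line VE with VH:HE = 4:1 ⇒ H = (11/5, 3/10)
5. U is the intersection of line HY and line GC ⇒ U = (44/13, -1/13)
2·[UEH] = 21/104, 2·[UHG] = -21/65
[UEH]:[UHG] = 21/104:-21/65 = -5/8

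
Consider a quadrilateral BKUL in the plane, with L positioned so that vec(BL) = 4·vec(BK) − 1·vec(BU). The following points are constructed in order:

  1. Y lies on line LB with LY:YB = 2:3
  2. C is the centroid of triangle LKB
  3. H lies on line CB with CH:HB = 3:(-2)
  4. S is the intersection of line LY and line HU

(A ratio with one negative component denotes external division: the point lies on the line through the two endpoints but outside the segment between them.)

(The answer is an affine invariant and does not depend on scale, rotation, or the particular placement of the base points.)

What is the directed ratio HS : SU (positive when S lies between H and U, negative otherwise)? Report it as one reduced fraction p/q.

Choose coordinates B = (0, 0), K = (1, 0), U = (0, 1), L = (4, -1).
1. Y lies on line LB with LY:YB = 2:3 ⇒ Y = (12/5, -3/5)
2. C is the centroid of triangle LKB ⇒ C = (5/3, -1/3)
3. H lies on line CB with CH:HB = 3:(-2) ⇒ H = (-10/3, 2/3)
4. S is the intersection of line LY and line HU ⇒ S = (-20/7, 5/7)
S = H + t·(U−H) with t = 1/7, so HS:SU = t:(1−t) = 1/7:6/7

HS:SU = 1/6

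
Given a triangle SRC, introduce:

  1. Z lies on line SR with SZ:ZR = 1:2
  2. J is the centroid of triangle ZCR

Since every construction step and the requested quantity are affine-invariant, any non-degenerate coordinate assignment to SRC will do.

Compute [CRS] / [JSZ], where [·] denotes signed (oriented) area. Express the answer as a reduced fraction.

Choose coordinates S = (0, 0), R = (1, 0), C = (0, 1).
1. Z lies on line SR with SZ:ZR = 1:2 ⇒ Z = (1/3, 0)
2. J is the centroid of triangle ZCR ⇒ J = (4/9, 1/3)
2·[CRS] = -1, 2·[JSZ] = 1/9
[CRS]:[JSZ] = -1:1/9 = -9

[CRS]:[JSZ] = -9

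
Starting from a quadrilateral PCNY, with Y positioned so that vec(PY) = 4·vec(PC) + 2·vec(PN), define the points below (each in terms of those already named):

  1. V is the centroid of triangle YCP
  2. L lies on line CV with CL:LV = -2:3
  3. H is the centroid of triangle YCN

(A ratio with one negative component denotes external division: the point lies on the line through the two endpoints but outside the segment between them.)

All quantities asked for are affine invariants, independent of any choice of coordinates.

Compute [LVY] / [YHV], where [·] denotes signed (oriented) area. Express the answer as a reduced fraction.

[LVY]:[YHV] = -18/7

Assign P = (0, 0), C = (1, 0), N = (0, 1), Y = (4, 2) — the answer is frame-independent, so this choice is without loss of generality.
1. V is the centroid of triangle YCP ⇒ V = (5/3, 2/3)
2. L lies on line CV with CL:LV = -2:3 ⇒ L = (-1/3, -4/3)
3. H is the centroid of triangle YCN ⇒ H = (5/3, 1)
2·[LVY] = -2, 2·[YHV] = 7/9
[LVY]:[YHV] = -2:7/9 = -18/7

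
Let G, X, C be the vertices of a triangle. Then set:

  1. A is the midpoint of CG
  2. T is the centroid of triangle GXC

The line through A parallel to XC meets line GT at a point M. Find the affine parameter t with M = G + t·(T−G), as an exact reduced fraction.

t = 3/4

Choose coordinates G = (0, 0), X = (1, 0), C = (0, 1).
1. A is the midpoint of CG ⇒ A = (0, 1/2)
2. T is the centroid of triangle GXC ⇒ T = (1/3, 1/3)
through A parallel to XC: direction (-1, 1); meets GT at M = (1/4, 1/4)
M = G + t·(T−G) with t = 3/4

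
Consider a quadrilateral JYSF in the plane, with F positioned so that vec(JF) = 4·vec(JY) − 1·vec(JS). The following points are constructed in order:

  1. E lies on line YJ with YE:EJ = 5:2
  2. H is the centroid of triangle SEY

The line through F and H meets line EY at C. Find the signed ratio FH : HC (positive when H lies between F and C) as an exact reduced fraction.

FH:HC = -4

Assign J = (0, 0), Y = (1, 0), S = (0, 1), F = (4, -1) — the answer is frame-independent, so this choice is without loss of generality.
1. E lies on line YJ with YE:EJ = 5:2 ⇒ E = (2/7, 0)
2. H is the centroid of triangle SEY ⇒ H = (3/7, 1/3)
line FH meets EY at C = (37/28, 0)
H = F + t·(C−F) with t = 4/3, so FH:HC = 4/3:-1/3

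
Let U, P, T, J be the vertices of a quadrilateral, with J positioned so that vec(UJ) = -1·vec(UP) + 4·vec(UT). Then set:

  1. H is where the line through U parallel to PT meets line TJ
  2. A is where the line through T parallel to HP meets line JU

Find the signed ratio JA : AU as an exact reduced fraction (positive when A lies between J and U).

Choose coordinates U = (0, 0), P = (1, 0), T = (0, 1), J = (-1, 4).
1. H is where the line through U parallel to PT meets line TJ ⇒ H = (1/2, -1/2)
2. A is where the line through T parallel to HP meets line JU ⇒ A = (-1/5, 4/5)
A = J + t·(U−J) with t = 4/5, so JA:AU = t:(1−t) = 4/5:1/5

JA:AU = 4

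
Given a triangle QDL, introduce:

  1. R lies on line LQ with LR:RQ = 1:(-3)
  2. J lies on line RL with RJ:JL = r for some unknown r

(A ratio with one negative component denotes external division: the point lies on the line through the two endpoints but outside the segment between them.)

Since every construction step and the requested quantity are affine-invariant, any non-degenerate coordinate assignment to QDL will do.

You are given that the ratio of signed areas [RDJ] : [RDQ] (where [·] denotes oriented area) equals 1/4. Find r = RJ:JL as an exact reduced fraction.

Set Q = (0, 0), D = (1, 0), L = (0, 1); any affine frame gives the same invariant.
1. R lies on line LQ with LR:RQ = 1:(-3) ⇒ R = (0, 3/2)
2. With RJ:JL = r, write λ = r/(r+1) so J = R + λ·(L−R); J is affine-linear in λ
Every point depending on J is an affine combination of J and λ-independent points, so each such coordinate is linear in λ; the λ² term in each signed area is a multiple of (L−R)×(L−R) = 0, so 2·[RDJ] and 2·[RDQ] are each linear in λ. Evaluating at λ=0 and λ=1:
  2·[RDJ] = -1/2·λ,   2·[RDQ] = -3/2
So [RDJ]:[RDQ] = (-1/2·λ) / (-3/2). Setting this equal to 1/4:
  -1/2·λ = 1/4·(-3/2)  ⇒  λ = 3/4
Then r = λ/(1−λ) = (3/4)/(1/4) = 3. Check: with r = 3, J = (0, 9/8) and [RDJ]:[RDQ] = 1/4 as required.

r = 3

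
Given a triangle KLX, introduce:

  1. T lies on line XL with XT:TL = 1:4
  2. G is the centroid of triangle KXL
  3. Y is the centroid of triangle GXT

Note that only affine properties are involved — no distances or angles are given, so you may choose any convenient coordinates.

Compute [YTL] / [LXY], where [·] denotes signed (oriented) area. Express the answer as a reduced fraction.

Set K = (0, 0), L = (1, 0), X = (0, 1); any affine frame gives the same invariant.
1. T lies on line XL with XT:TL = 1:4 ⇒ T = (1/5, 4/5)
2. G is the centroid of triangle KXL ⇒ G = (1/3, 1/3)
3. Y is the centroid of triangle GXT ⇒ Y = (8/45, 32/45)
2·[YTL] = -4/45, 2·[LXY] = 1/9
[YTL]:[LXY] = -4/45:1/9 = -4/5

[YTL]:[LXY] = -4/5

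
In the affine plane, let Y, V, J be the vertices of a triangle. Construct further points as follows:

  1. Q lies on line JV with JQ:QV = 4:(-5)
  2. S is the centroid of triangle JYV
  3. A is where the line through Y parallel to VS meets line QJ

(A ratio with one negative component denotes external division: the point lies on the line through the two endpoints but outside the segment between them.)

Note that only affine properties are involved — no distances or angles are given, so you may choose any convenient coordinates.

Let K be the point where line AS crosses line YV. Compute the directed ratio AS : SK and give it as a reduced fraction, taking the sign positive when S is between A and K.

Work in coordinates with Y = (0, 0), V = (1, 0), J = (0, 1).
1. Q lies on line JV with JQ:QV = 4:(-5) ⇒ Q = (-4, 5)
2. S is the centroid of triangle JYV ⇒ S = (1/3, 1/3)
3. A is where the line through Y parallel to VS meets line QJ ⇒ A = (2, -1)
line AS meets YV at K = (3/4, 0)
S = A + t·(K−A) with t = 4/3, so AS:SK = 4/3:-1/3

AS:SK = -4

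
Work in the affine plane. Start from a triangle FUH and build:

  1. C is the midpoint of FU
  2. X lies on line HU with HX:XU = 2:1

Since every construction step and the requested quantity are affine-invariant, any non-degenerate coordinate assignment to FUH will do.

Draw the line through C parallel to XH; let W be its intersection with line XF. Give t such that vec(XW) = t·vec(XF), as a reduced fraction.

t = 1/2

Choose coordinates F = (0, 0), U = (1, 0), H = (0, 1).
1. C is the midpoint of FU ⇒ C = (1/2, 0)
2. X lies on line HU with HX:XU = 2:1 ⇒ X = (2/3, 1/3)
through C parallel to XH: direction (-2/3, 2/3); meets XF at W = (1/3, 1/6)
W = X + t·(F−X) with t = 1/2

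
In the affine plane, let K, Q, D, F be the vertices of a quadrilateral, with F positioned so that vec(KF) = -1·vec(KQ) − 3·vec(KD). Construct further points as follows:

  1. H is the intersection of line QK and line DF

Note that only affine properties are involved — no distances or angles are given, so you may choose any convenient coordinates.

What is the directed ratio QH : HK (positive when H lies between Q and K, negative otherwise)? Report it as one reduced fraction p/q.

QH:HK = -5

Assign K = (0, 0), Q = (1, 0), D = (0, 1), F = (-1, -3) — the answer is frame-independent, so this choice is without loss of generality.
1. H is the intersection of line QK and line DF ⇒ H = (-1/4, 0)
H = Q + t·(K−Q) with t = 5/4, so QH:HK = t:(1−t) = 5/4:-1/4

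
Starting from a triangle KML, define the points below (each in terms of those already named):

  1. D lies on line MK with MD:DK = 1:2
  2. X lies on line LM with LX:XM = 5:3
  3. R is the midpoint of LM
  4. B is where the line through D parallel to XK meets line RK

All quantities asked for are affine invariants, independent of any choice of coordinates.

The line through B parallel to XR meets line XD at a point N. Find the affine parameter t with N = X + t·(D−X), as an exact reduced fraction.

t = 9

Set K = (0, 0), M = (1, 0), L = (0, 1); any affine frame gives the same invariant.
1. D lies on line MK with MD:DK = 1:2 ⇒ D = (2/3, 0)
2. X lies on line LM with LX:XM = 5:3 ⇒ X = (5/8, 3/8)
3. R is the midpoint of LM ⇒ R = (1/2, 1/2)
4. B is where the line through D parallel to XK meets line RK ⇒ B = (-1, -1)
through B parallel to XR: direction (-1/8, 1/8); meets XD at N = (1, -3)
N = X + t·(D−X) with t = 9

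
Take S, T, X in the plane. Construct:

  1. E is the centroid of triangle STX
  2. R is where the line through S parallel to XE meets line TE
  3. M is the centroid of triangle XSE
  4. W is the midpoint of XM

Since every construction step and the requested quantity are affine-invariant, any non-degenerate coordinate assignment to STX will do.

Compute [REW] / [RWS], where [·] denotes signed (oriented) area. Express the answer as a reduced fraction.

[REW]:[RWS] = -3/5

Work in coordinates with S = (0, 0), T = (1, 0), X = (0, 1).
1. E is the centroid of triangle STX ⇒ E = (1/3, 1/3)
2. R is where the line through S parallel to XE meets line TE ⇒ R = (-1/3, 2/3)
3. M is the centroid of triangle XSE ⇒ M = (1/9, 4/9)
4. W is the midpoint of XM ⇒ W = (1/18, 13/18)
2·[REW] = 1/6, 2·[RWS] = -5/18
[REW]:[RWS] = 1/6:-5/18 = -3/5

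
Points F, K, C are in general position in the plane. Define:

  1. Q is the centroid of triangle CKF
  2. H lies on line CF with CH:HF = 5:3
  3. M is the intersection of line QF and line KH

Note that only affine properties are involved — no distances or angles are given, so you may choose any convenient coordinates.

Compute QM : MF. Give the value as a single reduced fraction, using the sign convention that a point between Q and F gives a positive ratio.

Choose coordinates F = (0, 0), K = (1, 0), C = (0, 1).
1. Q is the centroid of triangle CKF ⇒ Q = (1/3, 1/3)
2. H lies on line CF with CH:HF = 5:3 ⇒ H = (0, 3/8)
3. M is the intersection of line QF and line KH ⇒ M = (3/11, 3/11)
M = Q + t·(F−Q) with t = 2/11, so QM:MF = t:(1−t) = 2/11:9/11

QM:MF = 2/9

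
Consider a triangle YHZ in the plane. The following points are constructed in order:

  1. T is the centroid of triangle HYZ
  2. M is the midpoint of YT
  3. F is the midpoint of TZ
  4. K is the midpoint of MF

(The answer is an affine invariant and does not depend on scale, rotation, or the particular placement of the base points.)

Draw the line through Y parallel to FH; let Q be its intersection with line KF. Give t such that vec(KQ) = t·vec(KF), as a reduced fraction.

Assign Y = (0, 0), H = (1, 0), Z = (0, 1) — the answer is frame-independent, so this choice is without loss of generality.
1. T is the centroid of triangle HYZ ⇒ T = (1/3, 1/3)
2. M is the midpoint of YT ⇒ M = (1/6, 1/6)
3. F is the midpoint of TZ ⇒ F = (1/6, 2/3)
4. K is the midpoint of MF ⇒ K = (1/6, 5/12)
through Y parallel to FH: direction (5/6, -2/3); meets KF at Q = (1/6, -2/15)
Q = K + t·(F−K) with t = -11/5

t = -11/5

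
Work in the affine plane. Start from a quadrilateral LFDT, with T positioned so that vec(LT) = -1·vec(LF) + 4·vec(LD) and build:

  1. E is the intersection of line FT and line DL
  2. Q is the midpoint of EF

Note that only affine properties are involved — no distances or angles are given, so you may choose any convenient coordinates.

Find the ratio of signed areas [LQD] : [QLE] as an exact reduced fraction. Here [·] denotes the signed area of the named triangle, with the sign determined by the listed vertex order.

[LQD]:[QLE] = -1/2

Work in coordinates with L = (0, 0), F = (1, 0), D = (0, 1), T = (-1, 4).
1. E is the intersection of line FT and line DL ⇒ E = (0, 2)
2. Q is the midpoint of EF ⇒ Q = (1/2, 1)
2·[LQD] = 1/2, 2·[QLE] = -1
[LQD]:[QLE] = 1/2:-1 = -1/2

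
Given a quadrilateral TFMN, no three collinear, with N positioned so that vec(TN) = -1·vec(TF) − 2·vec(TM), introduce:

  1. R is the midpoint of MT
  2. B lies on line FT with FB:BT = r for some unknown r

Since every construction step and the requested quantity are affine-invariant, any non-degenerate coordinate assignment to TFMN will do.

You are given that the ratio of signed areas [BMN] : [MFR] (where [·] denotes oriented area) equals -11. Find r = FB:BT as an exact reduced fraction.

Choose coordinates T = (0, 0), F = (1, 0), M = (0, 1), N = (-1, -2).
1. R is the midpoint of MT ⇒ R = (0, 1/2)
2. With FB:BT = r, write λ = r/(r+1) so B = F + λ·(T−F); B is affine-linear in λ
Every point depending on B is an affine combination of B and λ-independent points, so each such coordinate is linear in λ; the λ² term in each signed area is a multiple of (T−F)×(T−F) = 0, so 2·[BMN] and 2·[MFR] are each linear in λ. Evaluating at λ=0 and λ=1:
  2·[BMN] = -3·λ + 4,   2·[MFR] = -1/2
So [BMN]:[MFR] = (-3·λ + 4) / (-1/2). Setting this equal to -11:
  -3·λ + 4 = -11·(-1/2)  ⇒  λ = -1/2
Then r = λ/(1−λ) = (-1/2)/(3/2) = -1/3. Check: with r = -1/3, B = (3/2, 0) and [BMN]:[MFR] = -11 as required.

r = -1/3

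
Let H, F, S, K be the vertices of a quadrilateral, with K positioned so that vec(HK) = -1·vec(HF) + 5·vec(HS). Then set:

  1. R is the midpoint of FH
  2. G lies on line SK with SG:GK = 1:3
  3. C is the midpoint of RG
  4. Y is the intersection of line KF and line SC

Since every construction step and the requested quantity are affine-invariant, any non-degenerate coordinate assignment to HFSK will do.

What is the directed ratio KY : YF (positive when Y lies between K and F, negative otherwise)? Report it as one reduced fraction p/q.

KY:YF = 4

Work in coordinates with H = (0, 0), F = (1, 0), S = (0, 1), K = (-1, 5).
1. R is the midpoint of FH ⇒ R = (1/2, 0)
2. G lies on line SK with SG:GK = 1:3 ⇒ G = (-1/4, 2)
3. C is the midpoint of RG ⇒ C = (1/8, 1)
4. Y is the intersection of line KF and line SC ⇒ Y = (3/5, 1)
Y = K + t·(F−K) with t = 4/5, so KY:YF = t:(1−t) = 4/5:1/5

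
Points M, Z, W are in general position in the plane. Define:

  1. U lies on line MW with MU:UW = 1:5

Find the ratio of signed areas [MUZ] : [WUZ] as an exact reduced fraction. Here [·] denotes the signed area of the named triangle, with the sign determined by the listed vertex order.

[MUZ]:[WUZ] = -1/5

Assign M = (0, 0), Z = (1, 0), W = (0, 1) — the answer is frame-independent, so this choice is without loss of generality.
1. U lies on line MW with MU:UW = 1:5 ⇒ U = (0, 1/6)
2·[MUZ] = -1/6, 2·[WUZ] = 5/6
[MUZ]:[WUZ] = -1/6:5/6 = -1/5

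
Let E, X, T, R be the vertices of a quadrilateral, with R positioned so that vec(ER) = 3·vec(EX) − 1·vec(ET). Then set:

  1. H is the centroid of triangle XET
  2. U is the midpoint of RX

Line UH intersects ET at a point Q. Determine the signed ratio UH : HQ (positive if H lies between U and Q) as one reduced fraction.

UH:HQ = 5

Set E = (0, 0), X = (1, 0), T = (0, 1), R = (3, -1); any affine frame gives the same invariant.
1. H is the centroid of triangle XET ⇒ H = (1/3, 1/3)
2. U is the midpoint of RX ⇒ U = (2, -1/2)
line UH meets ET at Q = (0, 1/2)
H = U + t·(Q−U) with t = 5/6, so UH:HQ = 5/6:1/6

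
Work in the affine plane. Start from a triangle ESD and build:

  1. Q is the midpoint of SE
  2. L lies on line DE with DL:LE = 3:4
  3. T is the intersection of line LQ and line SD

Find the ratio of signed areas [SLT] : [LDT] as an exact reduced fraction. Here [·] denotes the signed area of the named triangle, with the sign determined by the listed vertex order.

[SLT]:[LDT] = -4/3

Work in coordinates with E = (0, 0), S = (1, 0), D = (0, 1).
1. Q is the midpoint of SE ⇒ Q = (1/2, 0)
2. L lies on line DE with DL:LE = 3:4 ⇒ L = (0, 4/7)
3. T is the intersection of line LQ and line SD ⇒ T = (-3, 4)
2·[SLT] = -12/7, 2·[LDT] = 9/7
[SLT]:[LDT] = -12/7:9/7 = -4/3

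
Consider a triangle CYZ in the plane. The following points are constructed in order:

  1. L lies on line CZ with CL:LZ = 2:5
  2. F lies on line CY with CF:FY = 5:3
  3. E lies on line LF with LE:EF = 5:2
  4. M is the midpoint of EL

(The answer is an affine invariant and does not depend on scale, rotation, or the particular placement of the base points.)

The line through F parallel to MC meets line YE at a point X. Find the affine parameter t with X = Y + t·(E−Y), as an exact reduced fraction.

Assign C = (0, 0), Y = (1, 0), Z = (0, 1) — the answer is frame-independent, so this choice is without loss of generality.
1. L lies on line CZ with CL:LZ = 2:5 ⇒ L = (0, 2/7)
2. F lies on line CY with CF:FY = 5:3 ⇒ F = (5/8, 0)
3. E lies on line LF with LE:EF = 5:2 ⇒ E = (25/56, 4/49)
4. M is the midpoint of EL ⇒ M = (25/112, 9/49)
through F parallel to MC: direction (-25/112, -9/49); meets YE at X = (1795/2632, 108/2303)
X = Y + t·(E−Y) with t = 27/47

t = 27/47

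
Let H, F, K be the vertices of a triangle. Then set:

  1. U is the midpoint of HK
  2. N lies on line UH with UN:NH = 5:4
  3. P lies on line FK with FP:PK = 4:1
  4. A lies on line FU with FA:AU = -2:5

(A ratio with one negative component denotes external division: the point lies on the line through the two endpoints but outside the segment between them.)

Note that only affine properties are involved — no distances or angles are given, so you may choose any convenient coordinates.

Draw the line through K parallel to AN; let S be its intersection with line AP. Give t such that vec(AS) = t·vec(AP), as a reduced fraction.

Assign H = (0, 0), F = (1, 0), K = (0, 1) — the answer is frame-independent, so this choice is without loss of generality.
1. U is the midpoint of HK ⇒ U = (0, 1/2)
2. N lies on line UH with UN:NH = 5:4 ⇒ N = (0, 2/9)
3. P lies on line FK with FP:PK = 4:1 ⇒ P = (1/5, 4/5)
4. A lies on line FU with FA:AU = -2:5 ⇒ A = (5/3, -1/3)
through K parallel to AN: direction (-5/3, 5/9); meets AP at S = (-3/29, 30/29)
S = A + t·(P−A) with t = 35/29

t = 35/29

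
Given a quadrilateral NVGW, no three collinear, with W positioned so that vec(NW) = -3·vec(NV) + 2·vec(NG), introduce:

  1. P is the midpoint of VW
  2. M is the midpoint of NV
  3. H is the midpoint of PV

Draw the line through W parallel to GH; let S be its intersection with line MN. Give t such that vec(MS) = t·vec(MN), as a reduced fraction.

t = 7

Assign N = (0, 0), V = (1, 0), G = (0, 1), W = (-3, 2) — the answer is frame-independent, so this choice is without loss of generality.
1. P is the midpoint of VW ⇒ P = (-1, 1)
2. M is the midpoint of NV ⇒ M = (1/2, 0)
3. H is the midpoint of PV ⇒ H = (0, 1/2)
through W parallel to GH: direction (0, -1/2); meets MN at S = (-3, 0)
S = M + t·(N−M) with t = 7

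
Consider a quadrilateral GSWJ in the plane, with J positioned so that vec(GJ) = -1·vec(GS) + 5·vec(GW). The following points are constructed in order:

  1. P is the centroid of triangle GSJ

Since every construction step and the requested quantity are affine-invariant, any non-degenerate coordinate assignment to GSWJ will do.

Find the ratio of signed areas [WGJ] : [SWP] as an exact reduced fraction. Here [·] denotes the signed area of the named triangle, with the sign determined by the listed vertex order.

[WGJ]:[SWP] = 3/2

Set G = (0, 0), S = (1, 0), W = (0, 1), J = (-1, 5); any affine frame gives the same invariant.
1. P is the centroid of triangle GSJ ⇒ P = (0, 5/3)
2·[WGJ] = -1, 2·[SWP] = -2/3
[WGJ]:[SWP] = -1:-2/3 = 3/2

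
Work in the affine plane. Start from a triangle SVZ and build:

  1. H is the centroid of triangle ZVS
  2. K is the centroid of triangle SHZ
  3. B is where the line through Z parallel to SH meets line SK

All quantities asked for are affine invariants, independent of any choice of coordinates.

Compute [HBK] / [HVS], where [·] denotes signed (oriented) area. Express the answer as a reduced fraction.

[HBK]:[HVS] = -2/3

Assign S = (0, 0), V = (1, 0), Z = (0, 1) — the answer is frame-independent, so this choice is without loss of generality.
1. H is the centroid of triangle ZVS ⇒ H = (1/3, 1/3)
2. K is the centroid of triangle SHZ ⇒ K = (1/9, 4/9)
3. B is where the line through Z parallel to SH meets line SK ⇒ B = (1/3, 4/3)
2·[HBK] = 2/9, 2·[HVS] = -1/3
[HBK]:[HVS] = 2/9:-1/3 = -2/3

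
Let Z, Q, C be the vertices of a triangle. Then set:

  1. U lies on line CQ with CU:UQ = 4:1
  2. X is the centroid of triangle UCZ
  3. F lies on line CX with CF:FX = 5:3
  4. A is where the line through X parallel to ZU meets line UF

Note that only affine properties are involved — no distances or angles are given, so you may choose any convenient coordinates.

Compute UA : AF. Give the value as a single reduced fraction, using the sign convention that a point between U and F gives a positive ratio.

UA:AF = 4/3

Work in coordinates with Z = (0, 0), Q = (1, 0), C = (0, 1).
1. U lies on line CQ with CU:UQ = 4:1 ⇒ U = (4/5, 1/5)
2. X is the centroid of triangle UCZ ⇒ X = (4/15, 2/5)
3. F lies on line CX with CF:FX = 5:3 ⇒ F = (1/6, 5/8)
4. A is where the line through X parallel to ZU meets line UF ⇒ A = (46/105, 31/70)
A = U + t·(F−U) with t = 4/7, so UA:AF = t:(1−t) = 4/7:3/7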